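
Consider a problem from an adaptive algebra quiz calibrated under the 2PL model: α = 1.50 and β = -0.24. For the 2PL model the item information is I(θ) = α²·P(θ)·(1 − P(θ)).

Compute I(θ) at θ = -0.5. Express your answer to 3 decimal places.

0.542

P = 1/(1+e^{0.3900}) = 0.4037
P(1−P) = 0.4037 × 0.5963 = 0.2407
I = α² × P(1−P) = 1.50² × 0.2407 = 0.54164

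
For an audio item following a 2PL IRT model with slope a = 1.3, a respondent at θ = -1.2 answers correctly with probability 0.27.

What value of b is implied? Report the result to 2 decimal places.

-0.43

P(θ) = 1 / (1 + exp(−a(θ − b)))
logit(0.27) = ln(0.27/0.73) = -0.9946
b = θ − logit/(a) = -1.2 − (-0.9946)/1.3000 = -0.4349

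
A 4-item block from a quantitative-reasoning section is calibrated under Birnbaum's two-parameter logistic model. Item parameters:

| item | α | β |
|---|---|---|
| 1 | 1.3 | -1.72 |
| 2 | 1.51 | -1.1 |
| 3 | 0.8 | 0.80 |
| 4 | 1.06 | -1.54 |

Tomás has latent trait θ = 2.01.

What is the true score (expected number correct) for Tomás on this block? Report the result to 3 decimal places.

P(θ) = 1 / (1 + exp(−α(θ − β)))
P_1 = 1/(1+e^{-4.8490}) = 0.9922
P_2 = 1/(1+e^{-4.6961}) = 0.9910
P_3 = 1/(1+e^{-0.9680}) = 0.7247
P_4 = 1/(1+e^{-3.7630}) = 0.9773
E[score] = 0.9922 + 0.9910 + 0.7247 + 0.9773 = 3.6852

3.685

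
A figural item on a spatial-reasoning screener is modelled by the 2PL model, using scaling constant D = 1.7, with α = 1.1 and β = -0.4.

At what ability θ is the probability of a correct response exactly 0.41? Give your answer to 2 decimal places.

-0.59

P(θ) = 1 / (1 + exp(−D·α(θ − β)))
logit = ln(0.4100/0.5900) = -0.3640
θ = β + logit/(1.7·α) = -0.4 + (-0.3640)/1.8700 = -0.5946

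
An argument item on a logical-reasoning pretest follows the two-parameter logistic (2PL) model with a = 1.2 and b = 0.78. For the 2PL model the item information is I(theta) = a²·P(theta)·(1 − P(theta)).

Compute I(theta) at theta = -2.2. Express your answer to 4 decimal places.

P = 1/(1+e^{3.5760}) = 0.0272
P(1−P) = 0.0272 × 0.9728 = 0.0265
I = a² × P(1−P) = 1.2² × 0.0265 = 0.03814

0.0381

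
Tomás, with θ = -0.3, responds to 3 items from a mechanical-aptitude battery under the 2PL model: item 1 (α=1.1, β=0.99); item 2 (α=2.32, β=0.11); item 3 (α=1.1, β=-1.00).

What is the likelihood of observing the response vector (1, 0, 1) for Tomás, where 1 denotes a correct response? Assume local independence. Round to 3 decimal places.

P(θ) = 1 / (1 + exp(−α(θ − β)))
P_1 = 1/(1+e^{1.4190}) = 0.1948
P_2 = 1/(1+e^{0.9512}) = 0.2786
P_3 = 1/(1+e^{-0.7700}) = 0.6835
L = P_1 × (1−P_2) × P_3 = 0.1948 × 0.7214 × 0.6835 = 0.09606

0.096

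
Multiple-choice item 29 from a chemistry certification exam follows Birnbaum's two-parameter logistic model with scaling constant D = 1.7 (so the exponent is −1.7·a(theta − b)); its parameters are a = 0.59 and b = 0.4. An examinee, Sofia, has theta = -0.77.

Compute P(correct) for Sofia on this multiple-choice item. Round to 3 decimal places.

0.236

P(theta) = 1 / (1 + exp(−D·a(theta − b)))
Exponent: 1.7 × 0.59 × (-0.77 − 0.4) = -1.1735
1/(1 + e^{1.1735}) = 0.2362
P = 0.2362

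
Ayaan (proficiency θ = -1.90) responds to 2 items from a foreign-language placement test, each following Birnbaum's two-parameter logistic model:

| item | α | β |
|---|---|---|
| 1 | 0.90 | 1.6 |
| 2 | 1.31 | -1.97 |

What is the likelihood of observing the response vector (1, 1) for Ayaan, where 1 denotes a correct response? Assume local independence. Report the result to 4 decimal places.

0.0215

P(θ) = 1 / (1 + exp(−α(θ − β)))
P_1 = 1/(1+e^{3.1500}) = 0.0411
P_2 = 1/(1+e^{-0.0917}) = 0.5229
L = P_1 × P_2 = 0.0411 × 0.5229 = 0.02149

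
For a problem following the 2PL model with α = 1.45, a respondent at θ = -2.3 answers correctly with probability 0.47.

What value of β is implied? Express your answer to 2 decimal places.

P(θ) = 1 / (1 + exp(−α(θ − β)))
logit(0.47) = ln(0.47/0.53) = -0.1201
β = θ − logit/(α) = -2.3 − (-0.1201)/1.4500 = -2.2171

-2.22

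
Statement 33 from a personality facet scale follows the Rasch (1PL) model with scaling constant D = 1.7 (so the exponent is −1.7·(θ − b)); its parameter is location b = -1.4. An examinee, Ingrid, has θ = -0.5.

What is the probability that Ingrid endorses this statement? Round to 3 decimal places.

P(θ) = 1 / (1 + exp(−D·(θ − b)))
Exponent: 1.7 × (-0.5 − (-1.4)) = 1.5300
1/(1 + e^{-1.5300}) = 0.8220
P = 0.8220

0.822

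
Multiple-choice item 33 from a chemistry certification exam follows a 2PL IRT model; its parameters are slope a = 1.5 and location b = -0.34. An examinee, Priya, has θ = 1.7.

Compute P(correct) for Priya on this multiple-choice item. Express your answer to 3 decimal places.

0.955

P(θ) = 1 / (1 + exp(−a(θ − b)))
Exponent: 1.5 × (1.7 − (-0.34)) = 3.0600
1/(1 + e^{-3.0600}) = 0.9552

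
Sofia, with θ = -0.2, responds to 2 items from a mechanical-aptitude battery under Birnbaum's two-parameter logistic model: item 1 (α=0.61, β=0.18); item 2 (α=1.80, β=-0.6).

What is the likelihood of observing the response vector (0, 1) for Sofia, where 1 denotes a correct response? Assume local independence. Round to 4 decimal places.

P(θ) = 1 / (1 + exp(−α(θ − β)))
P_1 = 1/(1+e^{0.2318}) = 0.4423
P_2 = 1/(1+e^{-0.7200}) = 0.6726
L = (1−P_1) × P_2 = 0.5577 × 0.6726 = 0.37511

0.3751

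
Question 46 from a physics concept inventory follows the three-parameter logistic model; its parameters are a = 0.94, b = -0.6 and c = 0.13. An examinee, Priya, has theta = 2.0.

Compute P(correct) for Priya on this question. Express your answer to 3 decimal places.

P(theta) = c + (1 − c) · 1 / (1 + exp(−a(theta − b)))
Exponent: 0.94 × (2.0 − (-0.6)) = 2.4440
1/(1 + e^{-2.4440}) = 0.9201
P = 0.13 + 0.87 × 0.9201 = 0.9305

0.931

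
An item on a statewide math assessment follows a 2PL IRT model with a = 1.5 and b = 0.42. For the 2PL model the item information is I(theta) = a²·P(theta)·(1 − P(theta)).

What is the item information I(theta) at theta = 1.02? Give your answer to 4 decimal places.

0.4624

P = 1/(1+e^{-0.9000}) = 0.7109
P(1−P) = 0.7109 × 0.2891 = 0.2055
I = a² × P(1−P) = 1.5² × 0.2055 = 0.46238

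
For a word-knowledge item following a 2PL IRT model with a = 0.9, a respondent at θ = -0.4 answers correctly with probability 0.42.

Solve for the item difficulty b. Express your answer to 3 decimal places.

P(θ) = 1 / (1 + exp(−a(θ − b)))
logit(0.42) = ln(0.42/0.58) = -0.3228
b = θ − logit/(a) = -0.4 − (-0.3228)/0.9000 = -0.0414

-0.041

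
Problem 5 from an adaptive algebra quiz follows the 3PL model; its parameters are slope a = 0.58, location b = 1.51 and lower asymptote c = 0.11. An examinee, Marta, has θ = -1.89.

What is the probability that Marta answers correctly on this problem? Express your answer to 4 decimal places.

0.2187

P(θ) = c + (1 − c) · 1 / (1 + exp(−a(θ − b)))
Exponent: 0.58 × (-1.89 − 1.51) = -1.9720
1/(1 + e^{1.9720}) = 0.1222
P = 0.11 + 0.89 × 0.1222 = 0.2187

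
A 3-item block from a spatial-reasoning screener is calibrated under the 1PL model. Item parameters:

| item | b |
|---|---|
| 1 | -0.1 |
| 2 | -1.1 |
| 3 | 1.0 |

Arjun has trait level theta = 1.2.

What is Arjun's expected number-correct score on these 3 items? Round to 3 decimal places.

P(theta) = 1 / (1 + exp(−(theta − b)))
P_1 = 1/(1+e^{-1.3000}) = 0.7858
P_2 = 1/(1+e^{-2.3000}) = 0.9089
P_3 = 1/(1+e^{-0.2000}) = 0.5498
E[score] = 0.7858 + 0.9089 + 0.5498 = 2.2445

2.245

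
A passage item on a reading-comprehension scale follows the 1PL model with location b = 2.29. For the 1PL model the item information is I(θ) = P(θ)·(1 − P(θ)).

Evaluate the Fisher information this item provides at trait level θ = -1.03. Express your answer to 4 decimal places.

0.0337

P = 1/(1+e^{3.3200}) = 0.0349
P(1−P) = 0.0349 × 0.9651 = 0.0337
I = P(1−P) = 0.03367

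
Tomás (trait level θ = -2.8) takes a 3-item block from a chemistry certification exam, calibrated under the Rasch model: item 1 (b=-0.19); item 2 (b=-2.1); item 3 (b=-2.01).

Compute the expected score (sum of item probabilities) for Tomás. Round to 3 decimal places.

0.712

P(θ) = 1 / (1 + exp(−(θ − b)))
P_1 = 1/(1+e^{2.6100}) = 0.0685
P_2 = 1/(1+e^{0.7000}) = 0.3318
P_3 = 1/(1+e^{0.7900}) = 0.3122
E[score] = 0.0685 + 0.3318 + 0.3122 = 0.7125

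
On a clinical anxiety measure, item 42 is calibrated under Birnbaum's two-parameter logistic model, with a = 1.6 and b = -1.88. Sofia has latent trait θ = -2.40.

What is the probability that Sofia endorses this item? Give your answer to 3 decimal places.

0.303

P(θ) = 1 / (1 + exp(−a(θ − b)))
Exponent: 1.6 × (-2.40 − (-1.88)) = -0.8320
1/(1 + e^{0.8320}) = 0.3032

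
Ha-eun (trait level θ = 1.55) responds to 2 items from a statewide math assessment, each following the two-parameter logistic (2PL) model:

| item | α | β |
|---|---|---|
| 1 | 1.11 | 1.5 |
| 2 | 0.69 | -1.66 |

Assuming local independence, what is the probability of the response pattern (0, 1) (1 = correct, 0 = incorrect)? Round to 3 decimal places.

0.438

P(θ) = 1 / (1 + exp(−α(θ − β)))
P_1 = 1/(1+e^{-0.0555}) = 0.5139
P_2 = 1/(1+e^{-2.2149}) = 0.9016
L = (1−P_1) × P_2 = 0.4861 × 0.9016 = 0.43828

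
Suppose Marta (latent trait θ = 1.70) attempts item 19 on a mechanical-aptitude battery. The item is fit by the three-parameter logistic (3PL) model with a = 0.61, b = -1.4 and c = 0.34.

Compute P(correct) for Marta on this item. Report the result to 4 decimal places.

P(θ) = c + (1 − c) · 1 / (1 + exp(−a(θ − b)))
Exponent: 0.61 × (1.70 − (-1.4)) = 1.8910
1/(1 + e^{-1.8910}) = 0.8689
P = 0.34 + 0.66 × 0.8689 = 0.9135

0.9135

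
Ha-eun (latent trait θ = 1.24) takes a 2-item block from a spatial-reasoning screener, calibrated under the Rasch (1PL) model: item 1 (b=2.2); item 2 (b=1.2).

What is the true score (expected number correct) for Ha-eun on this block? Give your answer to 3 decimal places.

P(θ) = 1 / (1 + exp(−(θ − b)))
P_1 = 1/(1+e^{0.9600}) = 0.2769
P_2 = 1/(1+e^{-0.0400}) = 0.5100
E[score] = 0.2769 + 0.5100 = 0.7869

0.787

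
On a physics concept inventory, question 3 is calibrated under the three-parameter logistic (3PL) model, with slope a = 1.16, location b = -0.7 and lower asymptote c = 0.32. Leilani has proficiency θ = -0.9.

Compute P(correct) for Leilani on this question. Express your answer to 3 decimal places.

P(θ) = c + (1 − c) · 1 / (1 + exp(−a(θ − b)))
Exponent: 1.16 × (-0.9 − (-0.7)) = -0.2320
1/(1 + e^{0.2320}) = 0.4423
P = 0.32 + 0.68 × 0.4423 = 0.6207

0.621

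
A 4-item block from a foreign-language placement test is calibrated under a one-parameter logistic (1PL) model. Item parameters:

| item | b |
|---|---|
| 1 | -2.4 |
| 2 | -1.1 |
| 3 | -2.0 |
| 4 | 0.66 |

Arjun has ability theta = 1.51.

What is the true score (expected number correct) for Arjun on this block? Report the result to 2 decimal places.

P(theta) = 1 / (1 + exp(−(theta − b)))
P_1 = 1/(1+e^{-3.9100}) = 0.9804
P_2 = 1/(1+e^{-2.6100}) = 0.9315
P_3 = 1/(1+e^{-3.5100}) = 0.9710
P_4 = 1/(1+e^{-0.8500}) = 0.7006
E[score] = 0.9804 + 0.9315 + 0.9710 + 0.7006 = 3.5834

3.58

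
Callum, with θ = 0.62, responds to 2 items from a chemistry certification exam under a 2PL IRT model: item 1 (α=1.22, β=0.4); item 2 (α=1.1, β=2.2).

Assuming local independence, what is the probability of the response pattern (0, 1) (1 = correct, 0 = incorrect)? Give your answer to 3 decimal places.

P(θ) = 1 / (1 + exp(−α(θ − β)))
P_1 = 1/(1+e^{-0.2684}) = 0.5667
P_2 = 1/(1+e^{1.7380}) = 0.1496
L = (1−P_1) × P_2 = 0.4333 × 0.1496 = 0.06481

0.065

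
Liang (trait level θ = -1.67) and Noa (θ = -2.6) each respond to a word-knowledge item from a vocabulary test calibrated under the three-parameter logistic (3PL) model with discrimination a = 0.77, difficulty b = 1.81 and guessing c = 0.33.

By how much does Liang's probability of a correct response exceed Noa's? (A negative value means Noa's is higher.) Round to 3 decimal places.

P(θ) = c + (1 − c) · 1 / (1 + exp(−a(θ − b)))
P(Liang) = 0.3730  [exponent -2.6796]
P(Noa) = 0.3517  [exponent -3.3957]
Difference = 0.3730 − 0.3517 = 0.0213

0.021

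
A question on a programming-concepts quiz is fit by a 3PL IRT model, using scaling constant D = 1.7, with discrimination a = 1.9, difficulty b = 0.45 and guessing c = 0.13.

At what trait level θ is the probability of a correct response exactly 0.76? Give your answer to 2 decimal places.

0.75

P(θ) = c + (1 − c) · 1 / (1 + exp(−D·a(θ − b)))
Remove guessing floor: (0.76 − 0.13)/(1 − 0.13) = 0.7241
logit = ln(0.7241/0.2759) = 0.9651
θ = b + logit/(1.7·a) = 0.45 + 0.9651/3.2300 = 0.7488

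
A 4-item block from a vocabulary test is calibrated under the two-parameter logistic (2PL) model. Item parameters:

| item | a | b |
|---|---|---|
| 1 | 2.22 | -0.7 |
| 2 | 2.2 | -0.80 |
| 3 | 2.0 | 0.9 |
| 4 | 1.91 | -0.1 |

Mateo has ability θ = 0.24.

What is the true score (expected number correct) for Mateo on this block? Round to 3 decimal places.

2.665

P(θ) = 1 / (1 + exp(−a(θ − b)))
P_1 = 1/(1+e^{-2.0868}) = 0.8896
P_2 = 1/(1+e^{-2.2880}) = 0.9079
P_3 = 1/(1+e^{1.3200}) = 0.2108
P_4 = 1/(1+e^{-0.6494}) = 0.6569
E[score] = 0.8896 + 0.9079 + 0.2108 + 0.6569 = 2.6652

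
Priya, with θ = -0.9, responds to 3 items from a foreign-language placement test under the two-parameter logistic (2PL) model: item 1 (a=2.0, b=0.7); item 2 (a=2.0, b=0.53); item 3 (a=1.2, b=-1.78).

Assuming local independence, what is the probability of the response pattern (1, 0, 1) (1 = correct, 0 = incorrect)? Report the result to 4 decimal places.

0.0275

P(θ) = 1 / (1 + exp(−a(θ − b)))
P_1 = 1/(1+e^{3.2000}) = 0.0392
P_2 = 1/(1+e^{2.8600}) = 0.0542
P_3 = 1/(1+e^{-1.0560}) = 0.7419
L = P_1 × (1−P_2) × P_3 = 0.0392 × 0.9458 × 0.7419 = 0.02748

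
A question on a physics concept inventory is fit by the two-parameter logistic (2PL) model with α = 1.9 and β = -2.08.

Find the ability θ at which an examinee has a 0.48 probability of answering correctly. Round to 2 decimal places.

-2.12

P(θ) = 1 / (1 + exp(−α(θ − β)))
logit = ln(0.4800/0.5200) = -0.0800
θ = β + logit/(α) = -2.08 + (-0.0800)/1.9000 = -2.1221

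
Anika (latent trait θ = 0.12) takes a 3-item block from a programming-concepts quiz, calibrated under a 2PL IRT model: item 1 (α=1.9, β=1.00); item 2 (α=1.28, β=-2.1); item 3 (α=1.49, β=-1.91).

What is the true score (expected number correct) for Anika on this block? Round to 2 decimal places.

P(θ) = 1 / (1 + exp(−α(θ − β)))
P_1 = 1/(1+e^{1.6720}) = 0.1582
P_2 = 1/(1+e^{-2.8416}) = 0.9449
P_3 = 1/(1+e^{-3.0247}) = 0.9537
E[score] = 0.1582 + 0.9449 + 0.9537 = 2.0567

2.06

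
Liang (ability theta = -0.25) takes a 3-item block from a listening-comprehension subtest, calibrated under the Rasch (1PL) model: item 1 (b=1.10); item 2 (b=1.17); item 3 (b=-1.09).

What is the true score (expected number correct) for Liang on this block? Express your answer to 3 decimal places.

1.099

P(theta) = 1 / (1 + exp(−(theta − b)))
P_1 = 1/(1+e^{1.3500}) = 0.2059
P_2 = 1/(1+e^{1.4200}) = 0.1947
P_3 = 1/(1+e^{-0.8400}) = 0.6985
E[score] = 0.2059 + 0.1947 + 0.6985 = 1.0990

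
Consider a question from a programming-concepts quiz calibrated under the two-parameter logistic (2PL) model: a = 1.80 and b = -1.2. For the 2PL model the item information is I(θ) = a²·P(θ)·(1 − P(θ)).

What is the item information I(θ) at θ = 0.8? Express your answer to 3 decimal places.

0.084

P = 1/(1+e^{-3.6000}) = 0.9734
P(1−P) = 0.9734 × 0.0266 = 0.0259
I = a² × P(1−P) = 1.80² × 0.0259 = 0.08388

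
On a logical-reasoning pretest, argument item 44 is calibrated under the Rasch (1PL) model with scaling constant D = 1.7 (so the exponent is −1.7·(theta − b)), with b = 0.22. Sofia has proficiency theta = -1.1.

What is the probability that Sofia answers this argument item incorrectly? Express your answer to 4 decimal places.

0.9041

P(theta) = 1 / (1 + exp(−D·(theta − b)))
Exponent: 1.7 × (-1.1 − 0.22) = -2.2440
1/(1 + e^{2.2440}) = 0.0959
P = 0.0959
P(incorrect) = 1 − 0.0959 = 0.9041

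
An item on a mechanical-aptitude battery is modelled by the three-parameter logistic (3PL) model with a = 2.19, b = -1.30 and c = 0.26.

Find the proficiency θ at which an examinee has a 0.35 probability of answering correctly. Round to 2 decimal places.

P(θ) = c + (1 − c) · 1 / (1 + exp(−a(θ − b)))
Remove guessing floor: (0.35 − 0.26)/(1 − 0.26) = 0.1216
logit = ln(0.1216/0.8784) = -1.9772
θ = b + logit/(a) = -1.30 + (-1.9772)/2.1900 = -2.2028

-2.20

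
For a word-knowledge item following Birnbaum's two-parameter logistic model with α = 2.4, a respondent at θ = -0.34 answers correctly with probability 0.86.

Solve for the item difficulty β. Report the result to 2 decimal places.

P(θ) = 1 / (1 + exp(−α(θ − β)))
logit(0.86) = ln(0.86/0.14) = 1.8153
β = θ − logit/(α) = -0.34 − 1.8153/2.4000 = -1.0964

-1.10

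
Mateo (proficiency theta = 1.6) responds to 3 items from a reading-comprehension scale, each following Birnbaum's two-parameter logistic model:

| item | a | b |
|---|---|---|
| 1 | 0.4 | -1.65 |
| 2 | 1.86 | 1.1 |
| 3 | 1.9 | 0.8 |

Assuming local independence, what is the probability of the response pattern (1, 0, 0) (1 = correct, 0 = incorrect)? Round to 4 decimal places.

P(theta) = 1 / (1 + exp(−a(theta − b)))
P_1 = 1/(1+e^{-1.3000}) = 0.7858
P_2 = 1/(1+e^{-0.9300}) = 0.7171
P_3 = 1/(1+e^{-1.5200}) = 0.8205
L = P_1 × (1−P_2) × (1−P_3) = 0.7858 × 0.2829 × 0.1795 = 0.03990

0.0399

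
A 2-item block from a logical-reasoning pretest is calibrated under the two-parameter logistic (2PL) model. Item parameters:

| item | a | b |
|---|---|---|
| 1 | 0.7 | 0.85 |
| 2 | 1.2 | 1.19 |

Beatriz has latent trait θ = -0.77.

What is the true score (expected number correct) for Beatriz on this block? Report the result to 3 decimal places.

P(θ) = 1 / (1 + exp(−a(θ − b)))
P_1 = 1/(1+e^{1.1340}) = 0.2434
P_2 = 1/(1+e^{2.3520}) = 0.0869
E[score] = 0.2434 + 0.0869 = 0.3303

0.330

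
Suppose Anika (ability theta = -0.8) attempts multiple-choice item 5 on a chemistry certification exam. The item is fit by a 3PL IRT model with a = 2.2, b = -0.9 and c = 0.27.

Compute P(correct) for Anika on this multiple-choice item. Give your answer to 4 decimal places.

0.6750

P(theta) = c + (1 − c) · 1 / (1 + exp(−a(theta − b)))
Exponent: 2.2 × (-0.8 − (-0.9)) = 0.2200
1/(1 + e^{-0.2200}) = 0.5548
P = 0.27 + 0.73 × 0.5548 = 0.6750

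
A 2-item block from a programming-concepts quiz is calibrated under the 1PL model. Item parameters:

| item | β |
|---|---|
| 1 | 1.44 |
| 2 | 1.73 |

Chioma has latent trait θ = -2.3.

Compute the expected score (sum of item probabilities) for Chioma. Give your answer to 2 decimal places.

P(θ) = 1 / (1 + exp(−(θ − β)))
P_1 = 1/(1+e^{3.7400}) = 0.0232
P_2 = 1/(1+e^{4.0300}) = 0.0175
E[score] = 0.0232 + 0.0175 = 0.0407

0.04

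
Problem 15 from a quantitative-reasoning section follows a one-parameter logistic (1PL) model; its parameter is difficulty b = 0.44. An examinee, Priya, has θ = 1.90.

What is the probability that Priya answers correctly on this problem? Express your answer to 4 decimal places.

P(θ) = 1 / (1 + exp(−(θ − b)))
Exponent: (1.90 − 0.44) = 1.4600
1/(1 + e^{-1.4600}) = 0.8115
P = 0.8115

0.8115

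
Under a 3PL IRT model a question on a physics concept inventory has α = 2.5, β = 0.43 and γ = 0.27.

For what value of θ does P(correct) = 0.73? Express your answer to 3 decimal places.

P(θ) = γ + (1 − γ) · 1 / (1 + exp(−α(θ − β)))
Remove guessing floor: (0.73 − 0.27)/(1 − 0.27) = 0.6301
logit = ln(0.6301/0.3699) = 0.5328
θ = β + logit/(α) = 0.43 + 0.5328/2.5000 = 0.6431

0.643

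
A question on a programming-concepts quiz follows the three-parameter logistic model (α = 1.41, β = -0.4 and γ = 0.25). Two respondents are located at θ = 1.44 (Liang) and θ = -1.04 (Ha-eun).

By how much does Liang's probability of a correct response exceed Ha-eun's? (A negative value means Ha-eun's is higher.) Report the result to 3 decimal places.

0.481

P(θ) = γ + (1 − γ) · 1 / (1 + exp(−α(θ − β)))
P(Liang) = 0.9479  [exponent 2.5944]
P(Ha-eun) = 0.4664  [exponent -0.9024]
Difference = 0.9479 − 0.4664 = 0.4815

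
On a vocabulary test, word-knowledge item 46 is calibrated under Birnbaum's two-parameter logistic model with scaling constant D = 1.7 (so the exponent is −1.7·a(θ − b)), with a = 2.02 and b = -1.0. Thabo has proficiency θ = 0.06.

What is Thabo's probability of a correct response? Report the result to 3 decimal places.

0.974

P(θ) = 1 / (1 + exp(−D·a(θ − b)))
Exponent: 1.7 × 2.02 × (0.06 − (-1.0)) = 3.6400
1/(1 + e^{-3.6400}) = 0.9744
P = 0.9744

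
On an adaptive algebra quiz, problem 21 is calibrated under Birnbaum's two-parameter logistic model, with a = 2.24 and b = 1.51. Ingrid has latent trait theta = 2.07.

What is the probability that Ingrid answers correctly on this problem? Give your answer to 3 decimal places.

P(theta) = 1 / (1 + exp(−a(theta − b)))
Exponent: 2.24 × (2.07 − 1.51) = 1.2544
1/(1 + e^{-1.2544}) = 0.7781

0.778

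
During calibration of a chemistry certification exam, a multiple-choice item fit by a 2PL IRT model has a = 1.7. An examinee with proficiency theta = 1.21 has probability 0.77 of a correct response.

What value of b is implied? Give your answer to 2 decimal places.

0.50

P(theta) = 1 / (1 + exp(−a(theta − b)))
logit(0.77) = ln(0.77/0.23) = 1.2083
b = theta − logit/(a) = 1.21 − 1.2083/1.7000 = 0.4992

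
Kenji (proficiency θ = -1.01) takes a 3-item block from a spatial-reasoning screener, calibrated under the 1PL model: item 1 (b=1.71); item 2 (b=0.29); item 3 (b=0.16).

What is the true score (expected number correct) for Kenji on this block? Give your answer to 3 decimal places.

0.513

P(θ) = 1 / (1 + exp(−(θ − b)))
P_1 = 1/(1+e^{2.7200}) = 0.0618
P_2 = 1/(1+e^{1.3000}) = 0.2142
P_3 = 1/(1+e^{1.1700}) = 0.2369
E[score] = 0.0618 + 0.2142 + 0.2369 = 0.5128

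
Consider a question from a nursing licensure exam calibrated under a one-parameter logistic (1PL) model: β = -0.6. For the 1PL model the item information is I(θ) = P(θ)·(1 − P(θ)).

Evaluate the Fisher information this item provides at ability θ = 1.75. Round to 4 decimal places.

0.0795

P = 1/(1+e^{-2.3500}) = 0.9129
P(1−P) = 0.9129 × 0.0871 = 0.0795
I = P(1−P) = 0.07949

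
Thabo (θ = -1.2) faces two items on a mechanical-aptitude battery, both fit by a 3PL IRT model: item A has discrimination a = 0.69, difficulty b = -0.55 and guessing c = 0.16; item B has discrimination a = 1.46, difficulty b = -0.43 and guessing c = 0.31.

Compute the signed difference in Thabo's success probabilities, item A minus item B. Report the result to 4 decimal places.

0.0082

P(θ) = c + (1 − c) · 1 / (1 + exp(−a(θ − b)))
P_A = 0.4874
P_B = 0.4792
P_A − P_B = 0.0082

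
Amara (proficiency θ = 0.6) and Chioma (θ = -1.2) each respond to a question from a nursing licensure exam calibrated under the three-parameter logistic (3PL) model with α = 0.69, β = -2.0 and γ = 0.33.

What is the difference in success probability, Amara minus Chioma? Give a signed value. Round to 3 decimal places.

0.149

P(θ) = γ + (1 − γ) · 1 / (1 + exp(−α(θ − β)))
P(Amara) = 0.9045  [exponent 1.7940]
P(Chioma) = 0.7552  [exponent 0.5520]
Difference = 0.9045 − 0.7552 = 0.1493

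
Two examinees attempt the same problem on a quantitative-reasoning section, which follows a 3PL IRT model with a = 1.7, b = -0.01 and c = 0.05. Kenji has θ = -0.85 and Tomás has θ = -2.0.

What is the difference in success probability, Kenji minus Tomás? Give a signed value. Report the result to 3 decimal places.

0.153

P(θ) = c + (1 − c) · 1 / (1 + exp(−a(θ − b)))
P(Kenji) = 0.2337  [exponent -1.4280]
P(Tomás) = 0.0812  [exponent -3.3830]
Difference = 0.2337 − 0.0812 = 0.1526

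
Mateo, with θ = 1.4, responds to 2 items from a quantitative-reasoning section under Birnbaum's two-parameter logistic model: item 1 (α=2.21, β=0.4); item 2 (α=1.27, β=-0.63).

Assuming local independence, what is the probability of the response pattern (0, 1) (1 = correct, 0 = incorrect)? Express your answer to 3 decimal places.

0.092

P(θ) = 1 / (1 + exp(−α(θ − β)))
P_1 = 1/(1+e^{-2.2100}) = 0.9011
P_2 = 1/(1+e^{-2.5781}) = 0.9294
L = (1−P_1) × P_2 = 0.0989 × 0.9294 = 0.09188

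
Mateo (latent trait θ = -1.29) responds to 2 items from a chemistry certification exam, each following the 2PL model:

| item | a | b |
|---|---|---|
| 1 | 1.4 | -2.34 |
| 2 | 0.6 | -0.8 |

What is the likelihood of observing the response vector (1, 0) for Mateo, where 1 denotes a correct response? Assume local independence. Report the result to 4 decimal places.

0.4659

P(θ) = 1 / (1 + exp(−a(θ − b)))
P_1 = 1/(1+e^{-1.4700}) = 0.8131
P_2 = 1/(1+e^{0.2940}) = 0.4270
L = P_1 × (1−P_2) = 0.8131 × 0.5730 = 0.46586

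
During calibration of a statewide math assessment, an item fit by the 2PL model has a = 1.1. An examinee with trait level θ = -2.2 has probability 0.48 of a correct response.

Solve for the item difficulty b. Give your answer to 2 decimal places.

-2.13

P(θ) = 1 / (1 + exp(−a(θ − b)))
logit(0.48) = ln(0.48/0.52) = -0.0800
b = θ − logit/(a) = -2.2 − (-0.0800)/1.1000 = -2.1272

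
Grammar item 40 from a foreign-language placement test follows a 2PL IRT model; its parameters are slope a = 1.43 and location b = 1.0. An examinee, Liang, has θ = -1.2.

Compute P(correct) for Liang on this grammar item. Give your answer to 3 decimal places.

P(θ) = 1 / (1 + exp(−a(θ − b)))
Exponent: 1.43 × (-1.2 − 1.0) = -3.1460
1/(1 + e^{3.1460}) = 0.0412

0.041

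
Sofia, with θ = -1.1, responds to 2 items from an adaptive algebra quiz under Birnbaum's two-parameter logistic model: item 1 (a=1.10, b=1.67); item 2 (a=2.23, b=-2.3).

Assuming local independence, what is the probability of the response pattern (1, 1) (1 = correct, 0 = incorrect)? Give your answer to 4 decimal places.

P(θ) = 1 / (1 + exp(−a(θ − b)))
P_1 = 1/(1+e^{3.0470}) = 0.0453
P_2 = 1/(1+e^{-2.6760}) = 0.9356
L = P_1 × P_2 = 0.0453 × 0.9356 = 0.04243

0.0424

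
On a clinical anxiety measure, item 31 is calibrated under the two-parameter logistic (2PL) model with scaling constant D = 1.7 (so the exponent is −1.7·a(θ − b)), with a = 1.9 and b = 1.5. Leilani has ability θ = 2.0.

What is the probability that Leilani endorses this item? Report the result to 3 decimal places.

0.834

P(θ) = 1 / (1 + exp(−D·a(θ − b)))
Exponent: 1.7 × 1.9 × (2.0 − 1.5) = 1.6150
1/(1 + e^{-1.6150}) = 0.8341
P = 0.8341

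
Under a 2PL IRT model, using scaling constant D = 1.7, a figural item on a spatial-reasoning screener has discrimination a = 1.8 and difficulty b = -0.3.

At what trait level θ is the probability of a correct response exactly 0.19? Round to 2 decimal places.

P(θ) = 1 / (1 + exp(−D·a(θ − b)))
logit = ln(0.1900/0.8100) = -1.4500
θ = b + logit/(1.7·a) = -0.3 + (-1.4500)/3.0600 = -0.7739

-0.77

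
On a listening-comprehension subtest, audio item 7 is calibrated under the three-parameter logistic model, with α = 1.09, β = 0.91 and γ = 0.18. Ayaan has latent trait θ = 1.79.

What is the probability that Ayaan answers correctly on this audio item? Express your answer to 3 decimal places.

0.773

P(θ) = γ + (1 − γ) · 1 / (1 + exp(−α(θ − β)))
Exponent: 1.09 × (1.79 − 0.91) = 0.9592
1/(1 + e^{-0.9592}) = 0.7230
P = 0.18 + 0.82 × 0.7230 = 0.7728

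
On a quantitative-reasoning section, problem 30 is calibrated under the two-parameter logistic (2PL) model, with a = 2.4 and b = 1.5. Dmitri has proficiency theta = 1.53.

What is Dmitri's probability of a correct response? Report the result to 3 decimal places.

0.518

P(theta) = 1 / (1 + exp(−a(theta − b)))
Exponent: 2.4 × (1.53 − 1.5) = 0.0720
1/(1 + e^{-0.0720}) = 0.5180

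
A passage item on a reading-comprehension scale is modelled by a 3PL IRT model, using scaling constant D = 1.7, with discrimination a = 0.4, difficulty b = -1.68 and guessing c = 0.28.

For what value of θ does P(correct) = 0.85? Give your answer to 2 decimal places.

0.28

P(θ) = c + (1 − c) · 1 / (1 + exp(−D·a(θ − b)))
Remove guessing floor: (0.85 − 0.28)/(1 − 0.28) = 0.7917
logit = ln(0.7917/0.2083) = 1.3350
θ = b + logit/(1.7·a) = -1.68 + 1.3350/0.6800 = 0.2832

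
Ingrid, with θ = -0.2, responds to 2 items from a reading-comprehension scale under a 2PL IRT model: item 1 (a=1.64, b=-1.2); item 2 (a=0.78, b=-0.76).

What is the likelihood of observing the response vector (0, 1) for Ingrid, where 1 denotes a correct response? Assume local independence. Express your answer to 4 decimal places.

0.0987

P(θ) = 1 / (1 + exp(−a(θ − b)))
P_1 = 1/(1+e^{-1.6400}) = 0.8375
P_2 = 1/(1+e^{-0.4368}) = 0.6075
L = (1−P_1) × P_2 = 0.1625 × 0.6075 = 0.09870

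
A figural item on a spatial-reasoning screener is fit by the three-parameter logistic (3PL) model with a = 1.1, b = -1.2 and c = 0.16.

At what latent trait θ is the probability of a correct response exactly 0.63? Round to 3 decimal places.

P(θ) = c + (1 − c) · 1 / (1 + exp(−a(θ − b)))
Remove guessing floor: (0.63 − 0.16)/(1 − 0.16) = 0.5595
logit = ln(0.5595/0.4405) = 0.2392
θ = b + logit/(a) = -1.2 + 0.2392/1.1000 = -0.9825

-0.983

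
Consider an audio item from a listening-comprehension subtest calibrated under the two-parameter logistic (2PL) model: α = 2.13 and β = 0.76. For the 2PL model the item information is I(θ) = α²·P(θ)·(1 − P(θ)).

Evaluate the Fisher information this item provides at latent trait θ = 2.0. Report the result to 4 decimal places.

0.2818

P = 1/(1+e^{-2.6412}) = 0.9335
P(1−P) = 0.9335 × 0.0665 = 0.0621
I = α² × P(1−P) = 2.13² × 0.0621 = 0.28177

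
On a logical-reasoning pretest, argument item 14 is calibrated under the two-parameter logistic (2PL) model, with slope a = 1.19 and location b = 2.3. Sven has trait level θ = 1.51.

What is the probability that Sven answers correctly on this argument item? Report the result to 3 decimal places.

0.281

P(θ) = 1 / (1 + exp(−a(θ − b)))
Exponent: 1.19 × (1.51 − 2.3) = -0.9401
1/(1 + e^{0.9401}) = 0.2809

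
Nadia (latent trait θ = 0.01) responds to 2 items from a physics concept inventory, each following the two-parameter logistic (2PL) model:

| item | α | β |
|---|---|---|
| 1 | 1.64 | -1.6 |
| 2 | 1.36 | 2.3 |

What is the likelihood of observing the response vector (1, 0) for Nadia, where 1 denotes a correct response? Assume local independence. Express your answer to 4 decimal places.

P(θ) = 1 / (1 + exp(−α(θ − β)))
P_1 = 1/(1+e^{-2.6404}) = 0.9334
P_2 = 1/(1+e^{3.1144}) = 0.0425
L = P_1 × (1−P_2) = 0.9334 × 0.9575 = 0.89373

0.8937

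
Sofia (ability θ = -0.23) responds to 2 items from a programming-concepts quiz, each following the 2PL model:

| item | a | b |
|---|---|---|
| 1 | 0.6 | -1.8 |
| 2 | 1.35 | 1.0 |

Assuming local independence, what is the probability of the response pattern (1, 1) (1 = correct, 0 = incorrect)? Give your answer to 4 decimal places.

0.1149

P(θ) = 1 / (1 + exp(−a(θ − b)))
P_1 = 1/(1+e^{-0.9420}) = 0.7195
P_2 = 1/(1+e^{1.6605}) = 0.1597
L = P_1 × P_2 = 0.7195 × 0.1597 = 0.11490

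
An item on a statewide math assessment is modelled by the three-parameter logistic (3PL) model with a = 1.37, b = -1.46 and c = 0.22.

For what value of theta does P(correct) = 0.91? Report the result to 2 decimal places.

P(theta) = c + (1 − c) · 1 / (1 + exp(−a(theta − b)))
Remove guessing floor: (0.91 − 0.22)/(1 − 0.22) = 0.8846
logit = ln(0.8846/0.1154) = 2.0369
theta = b + logit/(a) = -1.46 + 2.0369/1.3700 = 0.0268

0.03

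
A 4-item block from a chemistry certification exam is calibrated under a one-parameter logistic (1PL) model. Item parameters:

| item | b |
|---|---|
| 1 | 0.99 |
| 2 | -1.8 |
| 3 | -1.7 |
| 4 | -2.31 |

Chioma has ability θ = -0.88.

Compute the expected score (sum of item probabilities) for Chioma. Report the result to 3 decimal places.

P(θ) = 1 / (1 + exp(−(θ − b)))
P_1 = 1/(1+e^{1.8700}) = 0.1335
P_2 = 1/(1+e^{-0.9200}) = 0.7150
P_3 = 1/(1+e^{-0.8200}) = 0.6942
P_4 = 1/(1+e^{-1.4300}) = 0.8069
E[score] = 0.1335 + 0.7150 + 0.6942 + 0.8069 = 2.3497

2.350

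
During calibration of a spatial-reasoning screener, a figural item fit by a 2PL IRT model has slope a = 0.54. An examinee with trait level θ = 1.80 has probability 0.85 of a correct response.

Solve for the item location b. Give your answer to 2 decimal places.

-1.41

P(θ) = 1 / (1 + exp(−a(θ − b)))
logit(0.85) = ln(0.85/0.15) = 1.7346
b = θ − logit/(a) = 1.80 − 1.7346/0.5400 = -1.4122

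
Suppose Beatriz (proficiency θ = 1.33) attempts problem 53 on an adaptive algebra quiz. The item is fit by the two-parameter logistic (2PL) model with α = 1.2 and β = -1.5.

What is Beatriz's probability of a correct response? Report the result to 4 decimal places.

0.9676

P(θ) = 1 / (1 + exp(−α(θ − β)))
Exponent: 1.2 × (1.33 − (-1.5)) = 3.3960
1/(1 + e^{-3.3960}) = 0.9676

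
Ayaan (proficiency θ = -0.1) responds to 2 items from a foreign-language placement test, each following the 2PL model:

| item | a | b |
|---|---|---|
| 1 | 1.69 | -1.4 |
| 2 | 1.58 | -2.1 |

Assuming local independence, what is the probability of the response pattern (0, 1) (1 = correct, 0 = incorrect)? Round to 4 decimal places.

0.0959

P(θ) = 1 / (1 + exp(−a(θ − b)))
P_1 = 1/(1+e^{-2.1970}) = 0.9000
P_2 = 1/(1+e^{-3.1600}) = 0.9593
L = (1−P_1) × P_2 = 0.1000 × 0.9593 = 0.09595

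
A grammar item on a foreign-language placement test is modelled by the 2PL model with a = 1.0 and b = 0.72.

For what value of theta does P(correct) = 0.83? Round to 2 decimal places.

P(theta) = 1 / (1 + exp(−a(theta − b)))
logit = ln(0.8300/0.1700) = 1.5856
theta = b + logit/(a) = 0.72 + 1.5856/1.0000 = 2.3056

2.31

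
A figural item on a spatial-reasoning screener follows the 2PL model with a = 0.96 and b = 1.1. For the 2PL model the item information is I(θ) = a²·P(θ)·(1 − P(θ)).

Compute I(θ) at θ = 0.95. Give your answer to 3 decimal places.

0.229

P = 1/(1+e^{0.1440}) = 0.4641
P(1−P) = 0.4641 × 0.5359 = 0.2487
I = a² × P(1−P) = 0.96² × 0.2487 = 0.22921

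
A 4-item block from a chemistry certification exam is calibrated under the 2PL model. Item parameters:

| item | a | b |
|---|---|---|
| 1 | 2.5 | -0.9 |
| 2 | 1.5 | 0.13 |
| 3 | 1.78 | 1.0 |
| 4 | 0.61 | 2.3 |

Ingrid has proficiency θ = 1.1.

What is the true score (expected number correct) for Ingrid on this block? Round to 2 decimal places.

2.67

P(θ) = 1 / (1 + exp(−a(θ − b)))
P_1 = 1/(1+e^{-5.0000}) = 0.9933
P_2 = 1/(1+e^{-1.4550}) = 0.8108
P_3 = 1/(1+e^{-0.1780}) = 0.5444
P_4 = 1/(1+e^{0.7320}) = 0.3248
E[score] = 0.9933 + 0.8108 + 0.5444 + 0.3248 = 2.6732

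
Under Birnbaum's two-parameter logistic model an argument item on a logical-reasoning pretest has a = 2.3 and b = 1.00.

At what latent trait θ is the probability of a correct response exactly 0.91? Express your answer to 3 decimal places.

P(θ) = 1 / (1 + exp(−a(θ − b)))
logit = ln(0.9100/0.0900) = 2.3136
θ = b + logit/(a) = 1.00 + 2.3136/2.3000 = 2.0059

2.006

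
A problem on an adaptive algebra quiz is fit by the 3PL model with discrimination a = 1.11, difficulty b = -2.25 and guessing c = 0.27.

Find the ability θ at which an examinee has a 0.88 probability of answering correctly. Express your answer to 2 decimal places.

P(θ) = c + (1 − c) · 1 / (1 + exp(−a(θ − b)))
Remove guessing floor: (0.88 − 0.27)/(1 − 0.27) = 0.8356
logit = ln(0.8356/0.1644) = 1.6260
θ = b + logit/(a) = -2.25 + 1.6260/1.1100 = -0.7852

-0.79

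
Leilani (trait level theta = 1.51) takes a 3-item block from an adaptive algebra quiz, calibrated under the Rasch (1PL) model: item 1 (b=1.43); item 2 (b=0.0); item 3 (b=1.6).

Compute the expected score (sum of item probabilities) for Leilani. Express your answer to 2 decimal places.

1.82

P(theta) = 1 / (1 + exp(−(theta − b)))
P_1 = 1/(1+e^{-0.0800}) = 0.5200
P_2 = 1/(1+e^{-1.5100}) = 0.8191
P_3 = 1/(1+e^{0.0900}) = 0.4775
E[score] = 0.5200 + 0.8191 + 0.4775 = 1.8166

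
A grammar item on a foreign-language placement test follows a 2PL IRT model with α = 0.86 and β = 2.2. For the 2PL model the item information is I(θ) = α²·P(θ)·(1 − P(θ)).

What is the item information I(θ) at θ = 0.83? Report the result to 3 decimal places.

0.133

P = 1/(1+e^{1.1782}) = 0.2354
P(1−P) = 0.2354 × 0.7646 = 0.1800
I = α² × P(1−P) = 0.86² × 0.1800 = 0.13311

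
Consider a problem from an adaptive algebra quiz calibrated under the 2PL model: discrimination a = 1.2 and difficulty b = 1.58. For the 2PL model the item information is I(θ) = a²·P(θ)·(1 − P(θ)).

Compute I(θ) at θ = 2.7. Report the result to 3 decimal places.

P = 1/(1+e^{-1.3440}) = 0.7931
P(1−P) = 0.7931 × 0.2069 = 0.1641
I = a² × P(1−P) = 1.2² × 0.1641 = 0.23625

0.236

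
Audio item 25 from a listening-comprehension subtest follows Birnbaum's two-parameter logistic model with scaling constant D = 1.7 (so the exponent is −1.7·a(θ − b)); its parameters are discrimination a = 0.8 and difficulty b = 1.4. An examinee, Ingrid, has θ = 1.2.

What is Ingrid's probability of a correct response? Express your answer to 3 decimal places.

P(θ) = 1 / (1 + exp(−D·a(θ − b)))
Exponent: 1.7 × 0.8 × (1.2 − 1.4) = -0.2720
1/(1 + e^{0.2720}) = 0.4324
P = 0.4324

0.432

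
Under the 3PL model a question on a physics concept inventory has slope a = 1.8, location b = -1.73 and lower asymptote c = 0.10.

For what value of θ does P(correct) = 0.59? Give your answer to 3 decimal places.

-1.631

P(θ) = c + (1 − c) · 1 / (1 + exp(−a(θ − b)))
Remove guessing floor: (0.59 − 0.10)/(1 − 0.10) = 0.5444
logit = ln(0.5444/0.4556) = 0.1782
θ = b + logit/(a) = -1.73 + 0.1782/1.8000 = -1.6310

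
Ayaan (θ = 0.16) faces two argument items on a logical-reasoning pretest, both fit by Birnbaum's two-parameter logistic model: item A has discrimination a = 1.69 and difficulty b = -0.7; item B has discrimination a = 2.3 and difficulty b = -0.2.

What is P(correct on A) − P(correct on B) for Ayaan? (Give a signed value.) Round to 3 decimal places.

P(θ) = 1 / (1 + exp(−a(θ − b)))
P_A = 0.8105
P_B = 0.6959
P_A − P_B = 0.1146

0.115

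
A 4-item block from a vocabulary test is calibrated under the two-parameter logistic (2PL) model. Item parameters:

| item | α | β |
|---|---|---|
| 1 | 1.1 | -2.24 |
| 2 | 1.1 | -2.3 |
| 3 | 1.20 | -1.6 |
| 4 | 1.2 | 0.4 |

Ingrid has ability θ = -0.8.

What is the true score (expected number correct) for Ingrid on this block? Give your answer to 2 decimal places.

P(θ) = 1 / (1 + exp(−α(θ − β)))
P_1 = 1/(1+e^{-1.5840}) = 0.8298
P_2 = 1/(1+e^{-1.6500}) = 0.8389
P_3 = 1/(1+e^{-0.9600}) = 0.7231
P_4 = 1/(1+e^{1.4400}) = 0.1915
E[score] = 0.8298 + 0.8389 + 0.7231 + 0.1915 = 2.5833

2.58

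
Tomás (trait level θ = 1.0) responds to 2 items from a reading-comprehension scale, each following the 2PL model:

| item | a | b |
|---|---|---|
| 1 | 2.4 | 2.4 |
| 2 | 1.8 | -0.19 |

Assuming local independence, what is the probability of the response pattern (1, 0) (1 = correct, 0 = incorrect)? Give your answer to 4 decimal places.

P(θ) = 1 / (1 + exp(−a(θ − b)))
P_1 = 1/(1+e^{3.3600}) = 0.0336
P_2 = 1/(1+e^{-2.1420}) = 0.8949
L = P_1 × (1−P_2) = 0.0336 × 0.1051 = 0.00353

0.0035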